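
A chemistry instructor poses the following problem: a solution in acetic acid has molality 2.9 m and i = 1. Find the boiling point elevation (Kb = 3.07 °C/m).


ΔTb = Kb × m × i
= 3.07 × 2.9 × 1
= 8.903 °C

8.903 °C


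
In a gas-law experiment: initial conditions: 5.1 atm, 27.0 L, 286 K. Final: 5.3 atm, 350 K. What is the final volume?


P1V1/T1 = P2V2/T2
V2 = P1V1T2/(T1P2)
= 5.1×27.0×350/(286×5.3)
= 31.795 L

31.795 L


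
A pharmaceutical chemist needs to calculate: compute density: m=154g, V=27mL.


ρ = mass/volume
= 154/27
= 5.704 g/mL

5.704 g/mL


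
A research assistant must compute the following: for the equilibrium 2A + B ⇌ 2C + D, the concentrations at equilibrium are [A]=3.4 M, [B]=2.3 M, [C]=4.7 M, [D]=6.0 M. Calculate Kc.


Kc = [C]^2[D]/([A]^2[B])
= (4.7^2 × 6.0^1)/(3.4^2 × 2.3^1)
= 132.54/26.588
= 4.985

4.985


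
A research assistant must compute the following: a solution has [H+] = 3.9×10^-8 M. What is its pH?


pH = -log10([H+]) = -log10(3.9×10^-8)
= 8 - log10(3.9)
= 8 - 0.59
= 7.41

7.41


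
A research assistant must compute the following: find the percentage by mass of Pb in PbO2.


M(PbO2) = 1×207.2 + 2×16.0 = 239.20 g/mol
Mass of Pb = 1 × 207.2 = 207.20 g/mol
% Pb = 207.20/239.20 × 100 = 86.62%

86.62%


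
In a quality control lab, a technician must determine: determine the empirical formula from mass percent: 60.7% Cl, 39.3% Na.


Assume 100 g sample. Moles of each element:
  Cl: 60.7/35.45 = 1.712 mol
  Na: 39.3/22.99 = 1.709 mol
Divide by smallest (1.709):
  Cl: 1.712/1.709 = 1.0
  Na: 1.709/1.709 = 1.0
Empirical formula: NaCl

NaCl


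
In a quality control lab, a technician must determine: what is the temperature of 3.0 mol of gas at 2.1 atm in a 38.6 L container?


PV = nRT  (R = 0.08206 L·atm/(mol·K))
T = PV/(nR) = 2.1×38.6/(3.0×0.08206)
= 81.06/0.246180
= 329.27 K

329.27 K


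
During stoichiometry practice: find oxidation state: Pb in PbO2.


x + 2(-2) = 0, so x = +4
Oxidation number: +4

+4


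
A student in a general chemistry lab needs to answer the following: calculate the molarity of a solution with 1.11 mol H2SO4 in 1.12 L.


M = n/V = 1.11/1.12 = 0.991 mol/L

0.991 M


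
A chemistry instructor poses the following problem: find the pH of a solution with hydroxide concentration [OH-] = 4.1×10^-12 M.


pOH = -log10([OH-]) = -log10(4.1×10^-12)
= 12 - log10(4.1) = 11.39
pH = 14 - pOH = 14 - 11.39 = 2.61

2.61


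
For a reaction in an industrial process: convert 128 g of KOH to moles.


M(KOH) = 56.11 g/mol
n = mass/M = 128/56.11 = 2.2812 mol

2.2812 mol


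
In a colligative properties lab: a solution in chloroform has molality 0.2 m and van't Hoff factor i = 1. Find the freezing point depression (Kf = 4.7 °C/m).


ΔTf = Kf × m × i
= 4.7 × 0.2 × 1
= 0.94 °C

0.94 °C


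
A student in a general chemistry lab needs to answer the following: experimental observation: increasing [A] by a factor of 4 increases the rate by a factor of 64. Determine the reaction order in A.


rate ∝ [A]^n
4^n = 64 → n = 3
Order in A: 3

3


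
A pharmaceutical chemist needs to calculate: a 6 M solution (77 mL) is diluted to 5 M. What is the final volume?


C1V1 = C2V2
6 × 77 = 5 × V2
V2 = 462/5 = 92.4 mL

92.4 mL


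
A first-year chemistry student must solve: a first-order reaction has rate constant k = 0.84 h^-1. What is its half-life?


t½ = ln2/k = 0.693147/(0.84 h^-1)
= 0.8252 h

0.8252 h


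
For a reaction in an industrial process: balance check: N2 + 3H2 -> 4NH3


Equation: N2 + 3H2 -> 4NH3
Check atoms: H: 6≠12, N: 2≠4
Not balanced

No, not balanced


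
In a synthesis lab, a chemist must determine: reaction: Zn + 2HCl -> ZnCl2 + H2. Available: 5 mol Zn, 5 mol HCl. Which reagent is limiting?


Mole ratio available / coefficient:
  Zn: 5/1 = 5.000
  HCl: 5/2 = 2.500
Smaller ratio is limiting.

HCl


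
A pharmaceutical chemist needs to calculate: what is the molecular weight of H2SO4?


M(H2SO4) = 2×1.008 + 1×32.07 + 4×16.0
= 2.02 + 32.07 + 64.0
= 98.09 g/mol

98.09 g/mol


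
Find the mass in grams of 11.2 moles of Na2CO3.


M(Na2CO3) = 105.99 g/mol
mass = n × M = 11.2 × 105.99 = 1187.09 g

1187.09 g


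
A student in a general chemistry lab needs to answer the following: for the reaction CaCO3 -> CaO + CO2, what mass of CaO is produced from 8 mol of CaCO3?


Mole ratio CaO:CaCO3 = 1:1
n(CaO) = 8 × 1/1 = 8.000 mol
mass = 8.000 × 56.08 = 448.64 g

448.64 g


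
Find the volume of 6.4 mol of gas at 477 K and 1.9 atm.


PV = nRT  (R = 0.08206 L·atm/(mol·K))
V = nRT/P = 6.4×0.08206×477/1.9
= 131.849 L

131.849 L


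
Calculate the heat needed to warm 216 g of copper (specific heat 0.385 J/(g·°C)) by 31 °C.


q = mcΔT = 216 × 0.385 × 31
= 2577.96 J

2577.96 J


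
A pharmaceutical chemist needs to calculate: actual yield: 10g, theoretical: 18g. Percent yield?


% yield = actual/theoretical × 100
= 10/18 × 100
= 55.56%

55.56%


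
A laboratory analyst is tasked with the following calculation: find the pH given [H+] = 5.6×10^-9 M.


pH = -log10([H+]) = -log10(5.6×10^-9)
= 9 - log10(5.6)
= 9 - 0.75
= 8.25

8.25


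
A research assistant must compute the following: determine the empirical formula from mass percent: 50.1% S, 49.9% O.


Assume 100 g sample. Moles of each element:
  S: 50.1/32.07 = 1.562 mol
  O: 49.9/16.0 = 3.119 mol
Divide by smallest (1.562):
  S: 1.562/1.562 = 1.0
  O: 3.119/1.562 = 2.0
Empirical formula: SO2

SO2


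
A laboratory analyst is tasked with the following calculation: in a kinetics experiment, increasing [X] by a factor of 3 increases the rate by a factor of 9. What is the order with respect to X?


rate ∝ [X]^n
3^n = 9 → n = 2
Order in X: 2

2


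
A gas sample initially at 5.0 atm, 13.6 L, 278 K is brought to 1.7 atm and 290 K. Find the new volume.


P1V1/T1 = P2V2/T2
V2 = P1V1T2/(T1P2)
= 5.0×13.6×290/(278×1.7)
= 41.727 L

41.727 L


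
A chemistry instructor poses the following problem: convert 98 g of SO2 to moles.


M(SO2) = 64.07 g/mol
n = mass/M = 98/64.07 = 1.5296 mol

1.5296 mol


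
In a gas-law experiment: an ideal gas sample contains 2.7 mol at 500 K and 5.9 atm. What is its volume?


PV = nRT  (R = 0.08206 L·atm/(mol·K))
V = nRT/P = 2.7×0.08206×500/5.9
= 18.776 L

18.776 L


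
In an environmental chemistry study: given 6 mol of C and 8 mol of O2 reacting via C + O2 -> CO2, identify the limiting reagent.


Mole ratio available / coefficient:
  C: 6/1 = 6.000
  O2: 8/1 = 8.000
Smaller ratio is limiting.

C


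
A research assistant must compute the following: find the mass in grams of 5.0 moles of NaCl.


M(NaCl) = 58.44 g/mol
mass = n × M = 5.0 × 58.44 = 292.20 g

292.20 g


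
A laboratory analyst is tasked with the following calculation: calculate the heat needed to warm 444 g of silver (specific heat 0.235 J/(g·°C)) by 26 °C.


q = mcΔT = 444 × 0.235 × 26
= 2712.84 J

2712.84 J


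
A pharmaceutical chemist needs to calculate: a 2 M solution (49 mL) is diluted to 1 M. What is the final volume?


C1V1 = C2V2
2 × 49 = 1 × V2
V2 = 98/1 = 98.0 mL

98.0 mL


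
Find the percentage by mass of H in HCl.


M(HCl) = 1×1.008 + 1×35.45 = 36.458 g/mol
Mass of H = 1 × 1.008 = 1.008 g/mol
% H = 1.008/36.458 × 100 = 2.76%

2.76%


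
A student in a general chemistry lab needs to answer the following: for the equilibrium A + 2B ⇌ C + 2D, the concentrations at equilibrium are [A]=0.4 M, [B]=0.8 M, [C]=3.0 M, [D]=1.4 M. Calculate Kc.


Kc = [C][D]^2/([A][B]^2)
= (3.0^1 × 1.4^2)/(0.4^1 × 0.8^2)
= 5.88/0.256
= 22.97

22.97


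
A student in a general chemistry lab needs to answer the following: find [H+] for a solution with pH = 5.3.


[H+] = 10^(-pH) = 10^(-5.3)
= 5.01×10^-6 M

5.01×10^-6 M


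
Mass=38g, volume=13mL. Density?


ρ = mass/volume
= 38/13
= 2.923 g/mL

2.923 g/mL


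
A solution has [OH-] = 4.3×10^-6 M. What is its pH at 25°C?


pOH = -log10([OH-]) = -log10(4.3×10^-6)
= 6 - log10(4.3) = 5.37
pH = 14 - pOH = 14 - 5.37 = 8.63

8.63


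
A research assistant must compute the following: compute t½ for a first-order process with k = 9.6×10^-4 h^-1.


t½ = ln2/k = 0.693147/(9.6×10^-4 h^-1)
= 722.0 h

722.0 h


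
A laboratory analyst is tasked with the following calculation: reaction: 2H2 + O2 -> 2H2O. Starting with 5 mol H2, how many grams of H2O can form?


Mole ratio H2O:H2 = 2:2
n(H2O) = 5 × 2/2 = 5.000 mol
mass = 5.000 × 18.02 = 90.1 g

90.1 g


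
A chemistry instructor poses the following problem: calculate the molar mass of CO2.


M(CO2) = 1×12.01 + 2×16.0
= 12.01 + 32.0
= 44.01 g/mol

44.01 g/mol


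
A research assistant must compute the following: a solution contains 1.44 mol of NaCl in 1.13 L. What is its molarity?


M = n/V = 1.44/1.13 = 1.274 mol/L

1.274 M


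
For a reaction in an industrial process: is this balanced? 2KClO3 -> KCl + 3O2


Equation: 2KClO3 -> KCl + 3O2
Check atoms: Cl: 2≠1, K: 2≠1, O: 6=6
Not balanced

No, not balanced


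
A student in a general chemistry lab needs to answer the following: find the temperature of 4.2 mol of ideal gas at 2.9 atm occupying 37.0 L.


PV = nRT  (R = 0.08206 L·atm/(mol·K))
T = PV/(nR) = 2.9×37.0/(4.2×0.08206)
= 107.30/0.344652
= 311.33 K

311.33 K


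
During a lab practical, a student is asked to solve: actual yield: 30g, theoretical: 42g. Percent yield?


% yield = actual/theoretical × 100
= 30/42 × 100
= 71.43%

71.43%


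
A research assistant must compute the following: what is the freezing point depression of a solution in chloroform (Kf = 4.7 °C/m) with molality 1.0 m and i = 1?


ΔTf = Kf × m × i
= 4.7 × 1.0 × 1
= 4.7 °C

4.7 °C


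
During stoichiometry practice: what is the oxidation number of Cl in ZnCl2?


halide: -1
Oxidation number: -1

-1


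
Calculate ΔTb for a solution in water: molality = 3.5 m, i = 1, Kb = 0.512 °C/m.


ΔTb = Kb × m × i
= 0.512 × 3.5 × 1
= 1.792 °C

1.792 °C


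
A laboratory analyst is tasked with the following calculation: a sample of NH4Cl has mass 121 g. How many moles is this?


M(NH4Cl) = 53.49 g/mol
n = mass/M = 121/53.49 = 2.2621 mol

2.2621 mol


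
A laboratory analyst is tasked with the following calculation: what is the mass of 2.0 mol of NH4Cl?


M(NH4Cl) = 53.49 g/mol
mass = n × M = 2.0 × 53.49 = 106.98 g

106.98 g


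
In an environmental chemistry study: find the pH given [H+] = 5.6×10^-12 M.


pH = -log10([H+]) = -log10(5.6×10^-12)
= 12 - log10(5.6)
= 12 - 0.75
= 11.25

11.25


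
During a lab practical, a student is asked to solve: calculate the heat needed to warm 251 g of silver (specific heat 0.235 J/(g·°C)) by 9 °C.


q = mcΔT = 251 × 0.235 × 9
= 530.87 J

530.87 J


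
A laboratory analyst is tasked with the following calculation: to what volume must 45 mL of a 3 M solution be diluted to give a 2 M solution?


C1V1 = C2V2
3 × 45 = 2 × V2
V2 = 135/2 = 67.5 mL

67.5 mL


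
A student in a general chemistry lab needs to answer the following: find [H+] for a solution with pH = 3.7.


[H+] = 10^(-pH) = 10^(-3.7)
= 2.0×10^-4 M

2.0×10^-4 M


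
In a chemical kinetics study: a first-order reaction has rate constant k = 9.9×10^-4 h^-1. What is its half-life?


t½ = ln2/k = 0.693147/(9.9×10^-4 h^-1)
= 700.1 h

700.1 h


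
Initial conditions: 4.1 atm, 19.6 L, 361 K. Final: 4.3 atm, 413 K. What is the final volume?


P1V1/T1 = P2V2/T2
V2 = P1V1T2/(T1P2)
= 4.1×19.6×413/(361×4.3)
= 21.38 L

21.38 L


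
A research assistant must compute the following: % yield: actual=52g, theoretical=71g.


% yield = actual/theoretical × 100
= 52/71 × 100
= 73.24%

73.24%


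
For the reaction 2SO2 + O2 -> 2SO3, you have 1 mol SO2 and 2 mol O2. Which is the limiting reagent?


Mole ratio available / coefficient:
  SO2: 1/2 = 0.500
  O2: 2/1 = 2.000
Smaller ratio is limiting.

SO2


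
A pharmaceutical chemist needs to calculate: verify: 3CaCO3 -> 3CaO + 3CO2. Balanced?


Equation: 3CaCO3 -> 3CaO + 3CO2
Check atoms: C: 3=3, Ca: 3=3, O: 9=9
Balanced

Yes, balanced


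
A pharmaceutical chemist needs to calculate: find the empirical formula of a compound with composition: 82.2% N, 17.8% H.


Assume 100 g sample. Moles of each element:
  N: 82.2/14.01 = 5.867 mol
  H: 17.8/1.008 = 17.659 mol
Divide by smallest (5.867):
  N: 5.867/5.867 = 1.0
  H: 17.659/5.867 = 3.01
Empirical formula: NH3

NH3


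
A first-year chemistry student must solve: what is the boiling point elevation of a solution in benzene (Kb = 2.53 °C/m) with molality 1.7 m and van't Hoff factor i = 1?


ΔTb = Kb × m × i
= 2.53 × 1.7 × 1
= 4.301 °C

4.301 °C


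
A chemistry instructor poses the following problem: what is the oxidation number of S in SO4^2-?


x + 4(-2) = -2, so x = +6
Oxidation number: +6

+6


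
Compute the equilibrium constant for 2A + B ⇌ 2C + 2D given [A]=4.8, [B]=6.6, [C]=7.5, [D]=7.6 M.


Kc = [C]^2[D]^2/([A]^2[B])
= (7.5^2 × 7.6^2)/(4.8^2 × 6.6^1)
= 3249/152.064
= 21.37

21.37


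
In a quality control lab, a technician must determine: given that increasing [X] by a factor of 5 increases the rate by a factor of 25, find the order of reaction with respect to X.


rate ∝ [X]^n
5^n = 25 → n = 2
Order in X: 2

2


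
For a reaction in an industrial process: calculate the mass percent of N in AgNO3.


M(AgNO3) = 1×107.87 + 1×14.01 + 3×16.0 = 169.88 g/mol
Mass of N = 1 × 14.01 = 14.01 g/mol
% N = 14.01/169.88 × 100 = 8.25%

8.25%


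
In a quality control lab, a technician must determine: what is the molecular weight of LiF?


M(LiF) = 1×6.94 + 1×19.0
= 6.94 + 19.0
= 25.94 g/mol

25.94 g/mol


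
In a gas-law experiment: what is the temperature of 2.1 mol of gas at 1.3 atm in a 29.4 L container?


PV = nRT  (R = 0.08206 L·atm/(mol·K))
T = PV/(nR) = 1.3×29.4/(2.1×0.08206)
= 38.22/0.172326
= 221.79 K

221.79 K


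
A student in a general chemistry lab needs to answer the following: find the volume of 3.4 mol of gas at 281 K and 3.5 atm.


PV = nRT  (R = 0.08206 L·atm/(mol·K))
V = nRT/P = 3.4×0.08206×281/3.5
= 22.4 L

22.4 L


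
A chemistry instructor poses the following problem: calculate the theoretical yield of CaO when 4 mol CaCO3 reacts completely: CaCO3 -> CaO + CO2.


Mole ratio CaO:CaCO3 = 1:1
n(CaO) = 4 × 1/1 = 4.000 mol
mass = 4.000 × 56.08 = 224.32 g

224.32 g


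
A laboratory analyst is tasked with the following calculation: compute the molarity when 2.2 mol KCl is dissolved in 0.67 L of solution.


M = n/V = 2.2/0.67 = 3.284 mol/L

3.284 M


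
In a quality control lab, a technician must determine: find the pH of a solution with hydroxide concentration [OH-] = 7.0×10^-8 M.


pOH = -log10([OH-]) = -log10(7.0×10^-8)
= 8 - log10(7.0) = 7.15
pH = 14 - pOH = 14 - 7.15 = 6.85

6.85


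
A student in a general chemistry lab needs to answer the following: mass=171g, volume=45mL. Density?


ρ = mass/volume
= 171/45
= 3.8 g/mL

3.8 g/mL


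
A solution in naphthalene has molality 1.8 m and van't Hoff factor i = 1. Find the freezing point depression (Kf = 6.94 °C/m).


ΔTf = Kf × m × i
= 6.94 × 1.8 × 1
= 12.492 °C

12.492 °C


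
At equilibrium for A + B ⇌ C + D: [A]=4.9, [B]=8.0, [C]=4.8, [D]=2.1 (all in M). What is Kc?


Kc = [C][D]/([A][B])
= (4.8^1 × 2.1^1)/(4.9^1 × 8.0^1)
= 10.08/39.2
= 0.2571

0.2571


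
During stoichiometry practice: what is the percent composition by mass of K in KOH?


M(KOH) = 1×39.1 + 1×16.0 + 1×1.008 = 56.108 g/mol
Mass of K = 1 × 39.1 = 39.10 g/mol
% K = 39.10/56.108 × 100 = 69.69%

69.69%


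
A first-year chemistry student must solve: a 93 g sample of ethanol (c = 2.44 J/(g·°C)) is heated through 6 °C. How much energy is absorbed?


q = mcΔT = 93 × 2.44 × 6
= 1361.52 J

1361.52 J


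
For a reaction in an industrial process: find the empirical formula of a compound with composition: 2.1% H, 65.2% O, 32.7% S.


Assume 100 g sample. Moles of each element:
  H: 2.1/1.008 = 2.083 mol
  O: 65.2/16.0 = 4.075 mol
  S: 32.7/32.07 = 1.02 mol
Divide by smallest (1.02):
  H: 2.083/1.02 = 2.04
  O: 4.075/1.02 = 4.0
  S: 1.02/1.02 = 1.0
Empirical formula: H2SO4

H2SO4


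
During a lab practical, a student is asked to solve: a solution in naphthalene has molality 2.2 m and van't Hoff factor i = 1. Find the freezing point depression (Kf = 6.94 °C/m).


ΔTf = Kf × m × i
= 6.94 × 2.2 × 1
= 15.268 °C

15.268 °C


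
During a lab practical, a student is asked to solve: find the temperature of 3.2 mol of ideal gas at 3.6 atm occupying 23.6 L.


PV = nRT  (R = 0.08206 L·atm/(mol·K))
T = PV/(nR) = 3.6×23.6/(3.2×0.08206)
= 84.96/0.262592
= 323.54 K

323.54 K


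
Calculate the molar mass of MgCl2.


M(MgCl2) = 1×24.31 + 2×35.45
= 24.31 + 70.9
= 95.21 g/mol

95.21 g/mol


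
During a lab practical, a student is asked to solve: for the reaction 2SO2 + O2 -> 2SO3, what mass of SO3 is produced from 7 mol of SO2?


Mole ratio SO3:SO2 = 2:2
n(SO3) = 7 × 2/2 = 7.000 mol
mass = 7.000 × 80.07 = 560.49 g

560.49 g


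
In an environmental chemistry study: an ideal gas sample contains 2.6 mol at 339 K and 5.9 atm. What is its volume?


PV = nRT  (R = 0.08206 L·atm/(mol·K))
V = nRT/P = 2.6×0.08206×339/5.9
= 12.259 L

12.259 L


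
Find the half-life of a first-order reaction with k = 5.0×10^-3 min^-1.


t½ = ln2/k = 0.693147/(5.0×10^-3 min^-1)
= 138.6 min

138.6 min


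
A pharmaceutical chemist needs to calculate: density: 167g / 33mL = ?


ρ = mass/volume
= 167/33
= 5.061 g/mL

5.061 g/mL


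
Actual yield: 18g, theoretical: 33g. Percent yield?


% yield = actual/theoretical × 100
= 18/33 × 100
= 54.55%

54.55%


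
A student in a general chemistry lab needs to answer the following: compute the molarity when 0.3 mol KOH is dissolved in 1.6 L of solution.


M = n/V = 0.3/1.6 = 0.188 mol/L

0.188 M


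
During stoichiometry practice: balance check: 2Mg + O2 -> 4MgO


Equation: 2Mg + O2 -> 4MgO
Check atoms: Mg: 2≠4, O: 2≠4
Not balanced

No, not balanced


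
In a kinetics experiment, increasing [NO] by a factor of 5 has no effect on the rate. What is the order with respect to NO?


rate ∝ [NO]^n
rate ∝ [NO]^0
Order in NO: 0

0


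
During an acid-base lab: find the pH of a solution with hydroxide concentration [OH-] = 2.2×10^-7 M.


pOH = -log10([OH-]) = -log10(2.2×10^-7)
= 7 - log10(2.2) = 6.66
pH = 14 - pOH = 14 - 6.66 = 7.34

7.34


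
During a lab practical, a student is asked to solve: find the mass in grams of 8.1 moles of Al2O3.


M(Al2O3) = 101.96 g/mol
mass = n × M = 8.1 × 101.96 = 825.88 g

825.88 g


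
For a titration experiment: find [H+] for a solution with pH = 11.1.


[H+] = 10^(-pH) = 10^(-11.1)
= 7.94×10^-12 M

7.94×10^-12 M


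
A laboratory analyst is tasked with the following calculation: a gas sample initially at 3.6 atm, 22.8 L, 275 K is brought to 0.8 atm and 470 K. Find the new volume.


P1V1/T1 = P2V2/T2
V2 = P1V1T2/(T1P2)
= 3.6×22.8×470/(275×0.8)
= 175.353 L

175.353 L


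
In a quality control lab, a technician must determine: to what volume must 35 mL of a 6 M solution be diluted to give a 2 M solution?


C1V1 = C2V2
6 × 35 = 2 × V2
V2 = 210/2 = 105.0 mL

105.0 mL


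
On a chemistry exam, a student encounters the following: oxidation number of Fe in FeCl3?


x + 3(-1) = 0, so x = +3
Oxidation number: +3

+3


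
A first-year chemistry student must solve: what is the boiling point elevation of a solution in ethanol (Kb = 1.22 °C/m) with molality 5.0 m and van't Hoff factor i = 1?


ΔTb = Kb × m × i
= 1.22 × 5.0 × 1
= 6.1 °C

6.1 °C


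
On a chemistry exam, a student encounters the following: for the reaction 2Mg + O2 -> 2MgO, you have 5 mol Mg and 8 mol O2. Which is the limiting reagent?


Mole ratio available / coefficient:
  Mg: 5/2 = 2.500
  O2: 8/1 = 8.000
Smaller ratio is limiting.

Mg


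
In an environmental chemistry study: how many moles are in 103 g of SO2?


M(SO2) = 64.07 g/mol
n = mass/M = 103/64.07 = 1.6076 mol

1.6076 mol


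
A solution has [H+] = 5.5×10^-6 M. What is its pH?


pH = -log10([H+]) = -log10(5.5×10^-6)
= 6 - log10(5.5)
= 6 - 0.74
= 5.26

5.26


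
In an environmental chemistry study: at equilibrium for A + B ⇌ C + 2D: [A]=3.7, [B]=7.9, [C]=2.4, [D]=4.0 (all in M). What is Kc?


Kc = [C][D]^2/([A][B])
= (2.4^1 × 4.0^2)/(3.7^1 × 7.9^1)
= 38.4/29.23
= 1.314

1.314


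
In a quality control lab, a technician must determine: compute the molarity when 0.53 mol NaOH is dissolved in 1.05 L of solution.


M = n/V = 0.53/1.05 = 0.505 mol/L

0.505 M


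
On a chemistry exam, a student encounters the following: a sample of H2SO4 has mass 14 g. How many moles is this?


M(H2SO4) = 98.09 g/mol
n = mass/M = 14/98.09 = 0.1427 mol

0.1427 mol


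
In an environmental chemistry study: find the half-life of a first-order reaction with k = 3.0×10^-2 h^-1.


t½ = ln2/k = 0.693147/(3.0×10^-2 h^-1)
= 23.10 h

23.10 h


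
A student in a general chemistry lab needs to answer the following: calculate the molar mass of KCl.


M(KCl) = 1×39.1 + 1×35.45
= 39.1 + 35.45
= 74.55 g/mol

74.55 g/mol


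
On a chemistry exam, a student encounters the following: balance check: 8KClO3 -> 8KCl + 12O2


Equation: 8KClO3 -> 8KCl + 12O2
Check atoms: Cl: 8=8, K: 8=8, O: 24=24
Balanced

Yes, balanced


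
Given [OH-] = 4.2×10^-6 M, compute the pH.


pOH = -log10([OH-]) = -log10(4.2×10^-6)
= 6 - log10(4.2) = 5.38
pH = 14 - pOH = 14 - 5.38 = 8.62

8.62


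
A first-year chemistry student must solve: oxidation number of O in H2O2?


Peroxide: O is -1
Oxidation number: -1

-1


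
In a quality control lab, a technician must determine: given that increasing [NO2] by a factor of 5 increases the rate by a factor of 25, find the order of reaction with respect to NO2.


rate ∝ [NO2]^n
5^n = 25 → n = 2
Order in NO2: 2

2


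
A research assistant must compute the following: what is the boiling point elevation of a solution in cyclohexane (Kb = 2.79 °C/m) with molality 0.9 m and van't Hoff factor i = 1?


ΔTb = Kb × m × i
= 2.79 × 0.9 × 1
= 2.511 °C

2.511 °C


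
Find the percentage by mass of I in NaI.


M(NaI) = 1×22.99 + 1×126.9 = 149.89 g/mol
Mass of I = 1 × 126.9 = 126.90 g/mol
% I = 126.90/149.89 × 100 = 84.66%

84.66%


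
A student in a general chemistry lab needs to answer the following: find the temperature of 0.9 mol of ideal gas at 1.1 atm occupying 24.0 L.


PV = nRT  (R = 0.08206 L·atm/(mol·K))
T = PV/(nR) = 1.1×24.0/(0.9×0.08206)
= 26.40/0.073854
= 357.46 K

357.46 K


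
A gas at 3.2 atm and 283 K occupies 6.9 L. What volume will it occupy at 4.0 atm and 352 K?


P1V1/T1 = P2V2/T2
V2 = P1V1T2/(T1P2)
= 3.2×6.9×352/(283×4.0)
= 6.866 L

6.866 L


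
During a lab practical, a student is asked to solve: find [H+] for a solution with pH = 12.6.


[H+] = 10^(-pH) = 10^(-12.6)
= 2.51×10^-13 M

2.51×10^-13 M


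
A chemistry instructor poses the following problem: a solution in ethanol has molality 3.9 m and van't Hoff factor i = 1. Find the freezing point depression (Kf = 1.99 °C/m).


ΔTf = Kf × m × i
= 1.99 × 3.9 × 1
= 7.761 °C

7.761 °C


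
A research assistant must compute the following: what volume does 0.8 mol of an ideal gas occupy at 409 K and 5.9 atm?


PV = nRT  (R = 0.08206 L·atm/(mol·K))
V = nRT/P = 0.8×0.08206×409/5.9
= 4.551 L

4.551 L


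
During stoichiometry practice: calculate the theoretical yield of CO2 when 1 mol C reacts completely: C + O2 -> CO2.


Mole ratio CO2:C = 1:1
n(CO2) = 1 × 1/1 = 1.000 mol
mass = 1.000 × 44.01 = 44.01 g

44.01 g


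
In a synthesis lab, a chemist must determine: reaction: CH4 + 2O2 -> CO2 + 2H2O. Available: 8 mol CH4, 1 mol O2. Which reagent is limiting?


Mole ratio available / coefficient:
  CH4: 8/1 = 8.000
  O2: 1/2 = 0.500
Smaller ratio is limiting.

O2


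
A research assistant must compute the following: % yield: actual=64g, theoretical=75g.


% yield = actual/theoretical × 100
= 64/75 × 100
= 85.33%

85.33%


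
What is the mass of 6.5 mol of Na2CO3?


M(Na2CO3) = 105.99 g/mol
mass = n × M = 6.5 × 105.99 = 688.94 g

688.94 g


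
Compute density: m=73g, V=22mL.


ρ = mass/volume
= 73/22
= 3.318 g/mL

3.318 g/mL


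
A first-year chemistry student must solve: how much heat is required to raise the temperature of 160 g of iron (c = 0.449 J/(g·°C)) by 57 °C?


q = mcΔT = 160 × 0.449 × 57
= 4094.88 J

4094.88 J


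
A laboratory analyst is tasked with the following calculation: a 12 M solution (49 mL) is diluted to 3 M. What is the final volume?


C1V1 = C2V2
12 × 49 = 3 × V2
V2 = 588/3 = 196.0 mL

196.0 mL


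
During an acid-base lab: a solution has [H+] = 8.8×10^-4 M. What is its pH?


pH = -log10([H+]) = -log10(8.8×10^-4)
= 4 - log10(8.8)
= 4 - 0.94
= 3.06

3.06


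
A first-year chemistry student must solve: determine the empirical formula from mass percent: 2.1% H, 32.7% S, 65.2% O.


Assume 100 g sample. Moles of each element:
  H: 2.1/1.008 = 2.083 mol
  S: 32.7/32.07 = 1.02 mol
  O: 65.2/16.0 = 4.075 mol
Divide by smallest (1.02):
  H: 2.083/1.02 = 2.04
  S: 1.02/1.02 = 1.0
  O: 4.075/1.02 = 4.0
Empirical formula: H2SO4

H2SO4


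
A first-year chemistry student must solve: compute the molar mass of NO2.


M(NO2) = 1×14.01 + 2×16.0
= 14.01 + 32.0
= 46.01 g/mol

46.01 g/mol


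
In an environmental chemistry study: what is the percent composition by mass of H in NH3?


M(NH3) = 1×14.01 + 3×1.008 = 17.034 g/mol
Mass of H = 3 × 1.008 = 3.024 g/mol
% H = 3.024/17.034 × 100 = 17.75%

17.75%


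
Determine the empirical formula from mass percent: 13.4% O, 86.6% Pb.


Assume 100 g sample. Moles of each element:
  O: 13.4/16.0 = 0.838 mol
  Pb: 86.6/207.2 = 0.418 mol
Divide by smallest (0.418):
  O: 0.838/0.418 = 2.0
  Pb: 0.418/0.418 = 1.0
Empirical formula: PbO2

PbO2


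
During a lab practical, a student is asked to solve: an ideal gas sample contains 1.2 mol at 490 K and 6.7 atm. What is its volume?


PV = nRT  (R = 0.08206 L·atm/(mol·K))
V = nRT/P = 1.2×0.08206×490/6.7
= 7.202 L

7.202 L


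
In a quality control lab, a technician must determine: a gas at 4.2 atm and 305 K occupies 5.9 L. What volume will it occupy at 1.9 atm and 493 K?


P1V1/T1 = P2V2/T2
V2 = P1V1T2/(T1P2)
= 4.2×5.9×493/(305×1.9)
= 21.081 L

21.081 L


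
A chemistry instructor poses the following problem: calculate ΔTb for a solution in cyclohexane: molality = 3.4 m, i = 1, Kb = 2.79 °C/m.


ΔTb = Kb × m × i
= 2.79 × 3.4 × 1
= 9.486 °C

9.486 °C


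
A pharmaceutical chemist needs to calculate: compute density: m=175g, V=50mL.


ρ = mass/volume
= 175/50
= 3.5 g/mL

3.5 g/mL


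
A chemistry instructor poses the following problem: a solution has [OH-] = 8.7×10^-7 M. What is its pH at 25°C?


pOH = -log10([OH-]) = -log10(8.7×10^-7)
= 7 - log10(8.7) = 6.06
pH = 14 - pOH = 14 - 6.06 = 7.94

7.94


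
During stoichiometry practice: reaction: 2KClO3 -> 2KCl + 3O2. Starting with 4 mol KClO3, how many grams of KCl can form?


Mole ratio KCl:KClO3 = 2:2
n(KCl) = 4 × 2/2 = 4.000 mol
mass = 4.000 × 74.55 = 298.2 g

298.2 g


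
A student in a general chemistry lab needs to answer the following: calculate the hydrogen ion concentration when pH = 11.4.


[H+] = 10^(-pH) = 10^(-11.4)
= 3.98×10^-12 M

3.98×10^-12 M


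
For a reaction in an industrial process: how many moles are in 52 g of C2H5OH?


M(C2H5OH) = 46.07 g/mol
n = mass/M = 52/46.07 = 1.1287 mol

1.1287 mol


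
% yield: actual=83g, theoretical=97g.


% yield = actual/theoretical × 100
= 83/97 × 100
= 85.57%

85.57%


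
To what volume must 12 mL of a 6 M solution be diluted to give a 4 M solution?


C1V1 = C2V2
6 × 12 = 4 × V2
V2 = 72/4 = 18.0 mL

18.0 mL


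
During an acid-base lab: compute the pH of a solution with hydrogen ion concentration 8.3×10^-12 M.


pH = -log10([H+]) = -log10(8.3×10^-12)
= 12 - log10(8.3)
= 12 - 0.92
= 11.08

11.08


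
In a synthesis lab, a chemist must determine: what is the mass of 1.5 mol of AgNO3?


M(AgNO3) = 169.88 g/mol
mass = n × M = 1.5 × 169.88 = 254.82 g

254.82 g


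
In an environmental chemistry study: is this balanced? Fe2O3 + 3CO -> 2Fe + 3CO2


Equation: Fe2O3 + 3CO -> 2Fe + 3CO2
Check atoms: C: 3=3, Fe: 2=2, O: 6=6
Balanced

Yes, balanced


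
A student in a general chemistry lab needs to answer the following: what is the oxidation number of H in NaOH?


H is +1 with nonmetals
Oxidation number: +1

+1


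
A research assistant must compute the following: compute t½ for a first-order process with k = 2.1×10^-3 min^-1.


t½ = ln2/k = 0.693147/(2.1×10^-3 min^-1)
= 330.1 min

330.1 min


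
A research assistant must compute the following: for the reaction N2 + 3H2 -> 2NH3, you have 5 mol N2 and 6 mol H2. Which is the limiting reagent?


Mole ratio available / coefficient:
  N2: 5/1 = 5.000
  H2: 6/3 = 2.000
Smaller ratio is limiting.

H2


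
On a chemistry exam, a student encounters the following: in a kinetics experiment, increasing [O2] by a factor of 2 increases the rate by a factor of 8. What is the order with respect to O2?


rate ∝ [O2]^n
2^n = 8 → n = 3
Order in O2: 3

3


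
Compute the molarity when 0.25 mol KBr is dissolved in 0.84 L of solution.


M = n/V = 0.25/0.84 = 0.298 mol/L

0.298 M


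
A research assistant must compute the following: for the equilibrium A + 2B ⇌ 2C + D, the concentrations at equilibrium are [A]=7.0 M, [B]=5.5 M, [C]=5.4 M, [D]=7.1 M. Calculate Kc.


Kc = [C]^2[D]/([A][B]^2)
= (5.4^2 × 7.1^1)/(7.0^1 × 5.5^2)
= 207.036/211.75
= 0.9777

0.9777


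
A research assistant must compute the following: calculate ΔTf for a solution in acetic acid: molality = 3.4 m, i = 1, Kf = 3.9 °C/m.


ΔTf = Kf × m × i
= 3.9 × 3.4 × 1
= 13.26 °C

13.26 °C


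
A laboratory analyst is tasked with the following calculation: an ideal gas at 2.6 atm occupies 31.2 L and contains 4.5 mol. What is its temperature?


PV = nRT  (R = 0.08206 L·atm/(mol·K))
T = PV/(nR) = 2.6×31.2/(4.5×0.08206)
= 81.12/0.369270
= 219.68 K

219.68 K


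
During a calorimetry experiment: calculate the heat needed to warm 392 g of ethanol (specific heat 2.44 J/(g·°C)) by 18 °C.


q = mcΔT = 392 × 2.44 × 18
= 17216.64 J

17216.64 J


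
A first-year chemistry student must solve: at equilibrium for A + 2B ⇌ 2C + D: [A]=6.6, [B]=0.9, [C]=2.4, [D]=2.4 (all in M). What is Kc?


Kc = [C]^2[D]/([A][B]^2)
= (2.4^2 × 2.4^1)/(6.6^1 × 0.9^2)
= 13.824/5.346
= 2.586

2.586


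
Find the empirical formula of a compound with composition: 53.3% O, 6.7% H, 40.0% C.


Assume 100 g sample. Moles of each element:
  O: 53.3/16.0 = 3.331 mol
  H: 6.7/1.008 = 6.647 mol
  C: 40.0/12.01 = 3.331 mol
Divide by smallest (3.331):
  O: 3.331/3.331 = 1.0
  H: 6.647/3.331 = 2.0
  C: 3.331/3.331 = 1.0
Empirical formula: CH2O

CH2O


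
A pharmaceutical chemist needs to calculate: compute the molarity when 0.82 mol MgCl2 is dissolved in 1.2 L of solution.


M = n/V = 0.82/1.2 = 0.683 mol/L

0.683 M


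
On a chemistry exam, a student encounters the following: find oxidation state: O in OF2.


F is always -1; 2(-1) + x = 0, so O = +2
Oxidation number: +2

+2


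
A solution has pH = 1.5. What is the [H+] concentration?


[H+] = 10^(-pH) = 10^(-1.5)
= 3.16×10^-2 M

3.16×10^-2 M


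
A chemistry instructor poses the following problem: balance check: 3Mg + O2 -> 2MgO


Equation: 3Mg + O2 -> 2MgO
Check atoms: Mg: 3≠2, O: 2=2
Not balanced

No, not balanced


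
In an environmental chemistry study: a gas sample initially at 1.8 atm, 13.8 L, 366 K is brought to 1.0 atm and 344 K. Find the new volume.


P1V1/T1 = P2V2/T2
V2 = P1V1T2/(T1P2)
= 1.8×13.8×344/(366×1.0)
= 23.347 L

23.347 L


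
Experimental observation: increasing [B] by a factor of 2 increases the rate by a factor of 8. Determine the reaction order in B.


rate ∝ [B]^n
2^n = 8 → n = 3
Order in B: 3

3


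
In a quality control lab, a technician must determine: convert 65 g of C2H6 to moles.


M(C2H6) = 30.07 g/mol
n = mass/M = 65/30.07 = 2.1616 mol

2.1616 mol


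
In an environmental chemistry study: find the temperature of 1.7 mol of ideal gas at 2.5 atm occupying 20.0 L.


PV = nRT  (R = 0.08206 L·atm/(mol·K))
T = PV/(nR) = 2.5×20.0/(1.7×0.08206)
= 50.00/0.139502
= 358.42 K

358.42 K


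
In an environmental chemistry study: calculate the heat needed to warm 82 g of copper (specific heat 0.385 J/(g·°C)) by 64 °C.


q = mcΔT = 82 × 0.385 × 64
= 2020.48 J

2020.48 J


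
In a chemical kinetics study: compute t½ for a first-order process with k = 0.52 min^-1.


t½ = ln2/k = 0.693147/(0.52 min^-1)
= 1.333 min

1.333 min


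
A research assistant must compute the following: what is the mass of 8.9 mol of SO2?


M(SO2) = 64.07 g/mol
mass = n × M = 8.9 × 64.07 = 570.22 g

570.22 g


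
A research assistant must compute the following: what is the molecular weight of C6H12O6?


M(C6H12O6) = 6×12.01 + 12×1.008 + 6×16.0
= 72.06 + 12.1 + 96.0
= 180.16 g/mol

180.16 g/mol


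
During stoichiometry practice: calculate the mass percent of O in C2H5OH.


M(C2H5OH) = 2×12.01 + 6×1.008 + 1×16.0 = 46.068 g/mol
Mass of O = 1 × 16.0 = 16.00 g/mol
% O = 16.00/46.068 × 100 = 34.73%

34.73%


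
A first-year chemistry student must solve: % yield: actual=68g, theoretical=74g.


% yield = actual/theoretical × 100
= 68/74 × 100
= 91.89%

91.89%


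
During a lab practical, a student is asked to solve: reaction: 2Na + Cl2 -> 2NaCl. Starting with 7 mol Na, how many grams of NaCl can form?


Mole ratio NaCl:Na = 2:2
n(NaCl) = 7 × 2/2 = 7.000 mol
mass = 7.000 × 58.44 = 409.08 g

409.08 g


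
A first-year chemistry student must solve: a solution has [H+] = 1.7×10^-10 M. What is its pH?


pH = -log10([H+]) = -log10(1.7×10^-10)
= 10 - log10(1.7)
= 10 - 0.23
= 9.77

9.77


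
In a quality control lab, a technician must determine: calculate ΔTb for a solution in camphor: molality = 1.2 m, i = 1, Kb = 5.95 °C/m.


ΔTb = Kb × m × i
= 5.95 × 1.2 × 1
= 7.14 °C

7.14 °C


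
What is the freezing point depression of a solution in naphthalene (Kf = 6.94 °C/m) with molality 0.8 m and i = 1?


ΔTf = Kf × m × i
= 6.94 × 0.8 × 1
= 5.552 °C

5.552 °C


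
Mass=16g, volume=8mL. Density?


ρ = mass/volume
= 16/8
= 2.0 g/mL

2.0 g/mL


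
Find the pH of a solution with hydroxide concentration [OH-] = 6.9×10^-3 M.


pOH = -log10([OH-]) = -log10(6.9×10^-3)
= 3 - log10(6.9) = 2.16
pH = 14 - pOH = 14 - 2.16 = 11.84

11.84


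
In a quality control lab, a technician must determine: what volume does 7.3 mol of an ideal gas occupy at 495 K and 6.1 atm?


PV = nRT  (R = 0.08206 L·atm/(mol·K))
V = nRT/P = 7.3×0.08206×495/6.1
= 48.61 L

48.61 L


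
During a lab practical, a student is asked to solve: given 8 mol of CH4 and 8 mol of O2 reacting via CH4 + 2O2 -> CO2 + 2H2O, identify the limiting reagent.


Mole ratio available / coefficient:
  CH4: 8/1 = 8.000
  O2: 8/2 = 4.000
Smaller ratio is limiting.

O2


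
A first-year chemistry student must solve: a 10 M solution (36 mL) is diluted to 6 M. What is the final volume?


C1V1 = C2V2
10 × 36 = 6 × V2
V2 = 360/6 = 60.0 mL

60.0 mL


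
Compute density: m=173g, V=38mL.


ρ = mass/volume
= 173/38
= 4.553 g/mL

4.553 g/mL


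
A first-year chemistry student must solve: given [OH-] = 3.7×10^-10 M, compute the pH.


pOH = -log10([OH-]) = -log10(3.7×10^-10)
= 10 - log10(3.7) = 9.43
pH = 14 - pOH = 14 - 9.43 = 4.57

4.57


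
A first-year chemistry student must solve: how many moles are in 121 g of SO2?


M(SO2) = 64.07 g/mol
n = mass/M = 121/64.07 = 1.8886 mol

1.8886 mol


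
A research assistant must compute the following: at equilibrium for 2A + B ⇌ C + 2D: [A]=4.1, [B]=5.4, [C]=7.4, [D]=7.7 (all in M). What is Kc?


Kc = [C][D]^2/([A]^2[B])
= (7.4^1 × 7.7^2)/(4.1^2 × 5.4^1)
= 438.746/90.774
= 4.833

4.833


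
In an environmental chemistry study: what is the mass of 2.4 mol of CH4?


M(CH4) = 16.04 g/mol
mass = n × M = 2.4 × 16.04 = 38.50 g

38.50 g


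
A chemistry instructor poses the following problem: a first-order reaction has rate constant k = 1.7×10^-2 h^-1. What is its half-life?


t½ = ln2/k = 0.693147/(1.7×10^-2 h^-1)
= 40.77 h

40.77 h


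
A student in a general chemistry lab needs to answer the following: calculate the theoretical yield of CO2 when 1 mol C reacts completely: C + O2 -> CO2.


Mole ratio CO2:C = 1:1
n(CO2) = 1 × 1/1 = 1.000 mol
mass = 1.000 × 44.01 = 44.01 g

44.01 g


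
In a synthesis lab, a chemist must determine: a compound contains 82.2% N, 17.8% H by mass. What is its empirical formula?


Assume 100 g sample. Moles of each element:
  N: 82.2/14.01 = 5.867 mol
  H: 17.8/1.008 = 17.659 mol
Divide by smallest (5.867):
  N: 5.867/5.867 = 1.0
  H: 17.659/5.867 = 3.01
Empirical formula: NH3

NH3


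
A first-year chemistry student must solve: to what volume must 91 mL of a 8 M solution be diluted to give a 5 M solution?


C1V1 = C2V2
8 × 91 = 5 × V2
V2 = 728/5 = 145.6 mL

145.6 mL


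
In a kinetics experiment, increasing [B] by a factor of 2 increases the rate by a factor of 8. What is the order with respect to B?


rate ∝ [B]^n
2^n = 8 → n = 3
Order in B: 3

3


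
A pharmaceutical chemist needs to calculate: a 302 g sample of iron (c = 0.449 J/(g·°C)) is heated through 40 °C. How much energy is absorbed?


q = mcΔT = 302 × 0.449 × 40
= 5423.92 J

5423.92 J


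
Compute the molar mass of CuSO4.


M(CuSO4) = 1×63.55 + 1×32.07 + 4×16.0
= 63.55 + 32.07 + 64.0
= 159.62 g/mol

159.62 g/mol


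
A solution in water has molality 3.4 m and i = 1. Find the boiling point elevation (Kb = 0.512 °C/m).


ΔTb = Kb × m × i
= 0.512 × 3.4 × 1
= 1.7408 °C

1.7408 °C


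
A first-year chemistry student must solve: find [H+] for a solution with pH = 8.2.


[H+] = 10^(-pH) = 10^(-8.2)
= 6.31×10^-9 M

6.31×10^-9 M


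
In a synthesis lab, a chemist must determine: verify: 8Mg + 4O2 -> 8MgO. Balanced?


Equation: 8Mg + 4O2 -> 8MgO
Check atoms: Mg: 8=8, O: 8=8
Balanced

Yes, balanced


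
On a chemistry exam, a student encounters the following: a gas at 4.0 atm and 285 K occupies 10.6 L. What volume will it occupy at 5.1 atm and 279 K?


P1V1/T1 = P2V2/T2
V2 = P1V1T2/(T1P2)
= 4.0×10.6×279/(285×5.1)
= 8.139 L

8.139 L


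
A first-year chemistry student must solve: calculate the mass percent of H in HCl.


M(HCl) = 1×1.008 + 1×35.45 = 36.458 g/mol
Mass of H = 1 × 1.008 = 1.008 g/mol
% H = 1.008/36.458 × 100 = 2.76%

2.76%


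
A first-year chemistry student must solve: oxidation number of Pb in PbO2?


x + 2(-2) = 0, so x = +4
Oxidation number: +4

+4


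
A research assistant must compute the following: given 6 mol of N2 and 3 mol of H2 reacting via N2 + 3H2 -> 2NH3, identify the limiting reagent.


Mole ratio available / coefficient:
  N2: 6/1 = 6.000
  H2: 3/3 = 1.000
Smaller ratio is limiting.

H2


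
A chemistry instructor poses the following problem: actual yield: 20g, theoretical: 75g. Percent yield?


% yield = actual/theoretical × 100
= 20/75 × 100
= 26.67%

26.67%
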